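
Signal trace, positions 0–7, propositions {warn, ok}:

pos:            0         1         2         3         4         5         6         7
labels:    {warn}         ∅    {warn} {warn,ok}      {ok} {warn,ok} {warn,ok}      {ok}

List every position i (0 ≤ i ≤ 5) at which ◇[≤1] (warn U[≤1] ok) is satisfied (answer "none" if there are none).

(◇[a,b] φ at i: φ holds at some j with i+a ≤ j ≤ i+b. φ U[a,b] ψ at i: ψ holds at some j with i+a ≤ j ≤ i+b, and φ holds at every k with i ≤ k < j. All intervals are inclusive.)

1, 2, 3, 4, 5

Evaluate at each i in [0,5]:
  i=0: ✗ (none in [0,1])
  i=1: ✓ (witness j=2)
  i=2: ✓ (witness j=2)
  i=3: ✓ (witness j=3)
  i=4: ✓ (witness j=4)
  i=5: ✓ (witness j=5)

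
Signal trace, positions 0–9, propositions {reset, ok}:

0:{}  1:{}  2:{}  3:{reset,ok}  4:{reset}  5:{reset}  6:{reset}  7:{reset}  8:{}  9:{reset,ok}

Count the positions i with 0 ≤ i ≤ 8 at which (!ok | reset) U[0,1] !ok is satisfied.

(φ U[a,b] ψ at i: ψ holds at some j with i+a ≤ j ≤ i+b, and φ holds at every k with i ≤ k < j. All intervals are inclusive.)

Evaluate at each i in [0,8]:
  i=0: ✓ (rhs at j=0)
  i=1: ✓ (rhs at j=1)
  i=2: ✓ (rhs at j=2)
  i=3: ✓ (rhs at j=4; lhs holds on [3,3])
  i=4: ✓ (rhs at j=4)
  i=5: ✓ (rhs at j=5)
  i=6: ✓ (rhs at j=6)
  i=7: ✓ (rhs at j=7)
  i=8: ✓ (rhs at j=8)
Positions where it holds: {0, 1, 2, 3, 4, 5, 6, 7, 8} → 9.

9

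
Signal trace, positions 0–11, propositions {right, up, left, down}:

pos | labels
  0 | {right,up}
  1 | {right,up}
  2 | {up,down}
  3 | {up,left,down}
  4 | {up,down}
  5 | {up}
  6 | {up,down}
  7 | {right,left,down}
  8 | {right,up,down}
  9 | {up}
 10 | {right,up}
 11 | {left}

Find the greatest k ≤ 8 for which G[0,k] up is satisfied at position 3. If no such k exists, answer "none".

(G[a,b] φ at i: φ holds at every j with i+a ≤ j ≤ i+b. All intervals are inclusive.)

3

up must hold from j=3 onward; find where it first fails.
  j=3: holds
  j=4: holds
  j=5: holds
  j=6: holds
  j=7: fails
Holds on [3,6], so largest k = 3.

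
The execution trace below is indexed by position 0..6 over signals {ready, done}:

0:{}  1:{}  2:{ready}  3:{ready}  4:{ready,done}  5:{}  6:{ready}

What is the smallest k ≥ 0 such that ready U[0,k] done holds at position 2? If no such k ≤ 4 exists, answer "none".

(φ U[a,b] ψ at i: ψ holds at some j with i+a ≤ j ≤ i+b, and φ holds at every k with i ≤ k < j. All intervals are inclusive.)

2

Need earliest j ≥ 2 with done, and ready at every k in [2,j-1].
  j=2: rhs fails.
  j=3: rhs fails.
  j=4: rhs holds; lhs holds on [2,3]. k = 2.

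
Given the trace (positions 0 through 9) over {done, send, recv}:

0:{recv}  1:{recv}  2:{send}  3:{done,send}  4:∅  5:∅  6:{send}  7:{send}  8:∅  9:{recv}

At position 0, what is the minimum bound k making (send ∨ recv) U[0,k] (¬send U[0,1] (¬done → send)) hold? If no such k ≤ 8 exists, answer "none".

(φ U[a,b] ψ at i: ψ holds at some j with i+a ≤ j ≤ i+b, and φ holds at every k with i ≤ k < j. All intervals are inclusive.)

Need earliest j ≥ 0 with (¬send U[0,1] (¬done → send)), and (send ∨ recv) at every k in [0,j-1].
  j=0: rhs fails.
  j=1: rhs holds; lhs holds on [0,0]. k = 1.

1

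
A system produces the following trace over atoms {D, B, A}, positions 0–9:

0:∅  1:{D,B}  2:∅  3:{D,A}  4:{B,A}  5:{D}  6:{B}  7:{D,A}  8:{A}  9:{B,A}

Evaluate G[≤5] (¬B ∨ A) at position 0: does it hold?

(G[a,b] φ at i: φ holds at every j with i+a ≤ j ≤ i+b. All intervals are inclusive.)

Check (¬B ∨ A) at every j in [0,5]:
  j=0: true
  j=1: false
  j=2: true
  j=3: true
  j=4: true
  j=5: true
Fails at j=1 → formula fails.

Does not hold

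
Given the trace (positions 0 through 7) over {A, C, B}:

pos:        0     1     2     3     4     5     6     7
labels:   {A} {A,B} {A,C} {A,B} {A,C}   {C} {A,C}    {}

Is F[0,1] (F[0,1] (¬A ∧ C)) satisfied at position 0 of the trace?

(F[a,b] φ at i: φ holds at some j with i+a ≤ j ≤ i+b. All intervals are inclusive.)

Check F[0,1] (¬A ∧ C) at each j in [0,1]:
  j=0: fails (none in [0,1])
  j=1: fails (none in [1,2])
No position in the window satisfies it → formula fails.

Does not hold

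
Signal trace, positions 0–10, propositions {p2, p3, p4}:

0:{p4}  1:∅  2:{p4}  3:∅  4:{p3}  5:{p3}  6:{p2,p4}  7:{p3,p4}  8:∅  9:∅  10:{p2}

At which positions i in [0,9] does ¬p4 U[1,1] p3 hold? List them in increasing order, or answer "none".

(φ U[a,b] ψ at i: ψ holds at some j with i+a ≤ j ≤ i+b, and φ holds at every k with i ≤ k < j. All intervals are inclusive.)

Evaluate at each i in [0,9]:
  i=0: ✗ (no rhs in [1,1])
  i=1: ✗ (no rhs in [2,2])
  i=2: ✗ (no rhs in [3,3])
  i=3: ✓ (rhs at j=4; lhs holds on [3,3])
  i=4: ✓ (rhs at j=5; lhs holds on [4,4])
  i=5: ✗ (no rhs in [6,6])
  i=6: ✗ (lhs fails at k=6 before rhs at j=7)
  i=7: ✗ (no rhs in [8,8])
  i=8: ✗ (no rhs in [9,9])
  i=9: ✗ (no rhs in [10,10])

3, 4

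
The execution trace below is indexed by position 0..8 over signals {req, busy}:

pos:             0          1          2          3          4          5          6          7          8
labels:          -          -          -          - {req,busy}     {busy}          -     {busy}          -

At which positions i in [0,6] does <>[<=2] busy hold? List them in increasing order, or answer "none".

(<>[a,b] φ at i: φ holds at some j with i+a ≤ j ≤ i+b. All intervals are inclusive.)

Evaluate at each i in [0,6]:
  i=0: ✗ (none in [0,2])
  i=1: ✗ (none in [1,3])
  i=2: ✓ (witness j=4)
  i=3: ✓ (witness j=4)
  i=4: ✓ (witness j=4)
  i=5: ✓ (witness j=5)
  i=6: ✓ (witness j=7)

2, 3, 4, 5, 6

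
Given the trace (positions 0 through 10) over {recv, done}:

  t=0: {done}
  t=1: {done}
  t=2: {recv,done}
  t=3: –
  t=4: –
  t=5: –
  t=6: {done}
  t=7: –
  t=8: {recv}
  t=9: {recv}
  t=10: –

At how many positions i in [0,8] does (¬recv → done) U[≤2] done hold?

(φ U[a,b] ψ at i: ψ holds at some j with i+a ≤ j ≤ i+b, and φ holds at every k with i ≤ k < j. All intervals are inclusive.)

4

Evaluate at each i in [0,8]:
  i=0: ✓ (rhs at j=0)
  i=1: ✓ (rhs at j=1)
  i=2: ✓ (rhs at j=2)
  i=3: ✗ (no rhs in [3,5])
  i=4: ✗ (lhs fails at k=4 before rhs at j=6)
  i=5: ✗ (lhs fails at k=5 before rhs at j=6)
  i=6: ✓ (rhs at j=6)
  i=7: ✗ (no rhs in [7,9])
  i=8: ✗ (no rhs in [8,10])
Positions where it holds: {0, 1, 2, 6} → 4.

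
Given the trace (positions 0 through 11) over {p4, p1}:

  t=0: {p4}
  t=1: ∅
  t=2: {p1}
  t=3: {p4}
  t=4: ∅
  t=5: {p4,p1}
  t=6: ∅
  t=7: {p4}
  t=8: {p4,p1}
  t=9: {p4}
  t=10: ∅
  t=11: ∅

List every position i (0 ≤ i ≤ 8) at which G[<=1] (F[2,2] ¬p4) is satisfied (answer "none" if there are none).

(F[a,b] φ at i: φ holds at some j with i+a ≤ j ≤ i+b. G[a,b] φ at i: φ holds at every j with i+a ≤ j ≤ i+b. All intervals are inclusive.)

8

Evaluate at each i in [0,8]:
  i=0: ✗ (fails at j=1)
  i=1: ✗ (fails at j=1)
  i=2: ✗ (fails at j=3)
  i=3: ✗ (fails at j=3)
  i=4: ✗ (fails at j=5)
  i=5: ✗ (fails at j=5)
  i=6: ✗ (fails at j=6)
  i=7: ✗ (fails at j=7)
  i=8: ✓ (all of [8,9])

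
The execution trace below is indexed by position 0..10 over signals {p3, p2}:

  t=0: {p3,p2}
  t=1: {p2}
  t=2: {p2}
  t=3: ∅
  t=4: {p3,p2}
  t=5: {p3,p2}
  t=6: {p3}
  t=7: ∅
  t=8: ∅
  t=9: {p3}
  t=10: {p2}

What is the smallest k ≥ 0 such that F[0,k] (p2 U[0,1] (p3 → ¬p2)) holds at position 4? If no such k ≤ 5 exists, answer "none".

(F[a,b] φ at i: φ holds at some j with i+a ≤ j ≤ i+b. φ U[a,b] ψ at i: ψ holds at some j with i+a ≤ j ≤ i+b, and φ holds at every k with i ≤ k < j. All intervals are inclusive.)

1

Scan j = 4,5,… for (p2 U[0,1] (p3 → ¬p2)):
  j=4: fails
  j=5: holds
First hit at j=5, so smallest k = 5-4 = 1.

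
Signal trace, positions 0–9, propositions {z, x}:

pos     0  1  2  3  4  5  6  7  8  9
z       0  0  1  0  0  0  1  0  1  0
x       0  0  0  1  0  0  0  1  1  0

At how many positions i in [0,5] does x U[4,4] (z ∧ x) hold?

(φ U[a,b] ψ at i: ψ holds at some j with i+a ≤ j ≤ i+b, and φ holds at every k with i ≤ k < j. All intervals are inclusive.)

0

Evaluate at each i in [0,5]:
  i=0: ✗ (no rhs in [4,4])
  i=1: ✗ (no rhs in [5,5])
  i=2: ✗ (no rhs in [6,6])
  i=3: ✗ (no rhs in [7,7])
  i=4: ✗ (lhs fails at k=4 before rhs at j=8)
  i=5: ✗ (no rhs in [9,9])
Positions where it holds: {} → 0.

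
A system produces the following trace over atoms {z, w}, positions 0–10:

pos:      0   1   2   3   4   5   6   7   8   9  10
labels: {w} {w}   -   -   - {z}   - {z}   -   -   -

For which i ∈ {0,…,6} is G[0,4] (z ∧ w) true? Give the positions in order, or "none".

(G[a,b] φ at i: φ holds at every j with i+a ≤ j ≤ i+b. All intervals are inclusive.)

Evaluate at each i in [0,6]:
  i=0: ✗ (fails at j=0)
  i=1: ✗ (fails at j=1)
  i=2: ✗ (fails at j=2)
  i=3: ✗ (fails at j=3)
  i=4: ✗ (fails at j=4)
  i=5: ✗ (fails at j=5)
  i=6: ✗ (fails at j=6)

none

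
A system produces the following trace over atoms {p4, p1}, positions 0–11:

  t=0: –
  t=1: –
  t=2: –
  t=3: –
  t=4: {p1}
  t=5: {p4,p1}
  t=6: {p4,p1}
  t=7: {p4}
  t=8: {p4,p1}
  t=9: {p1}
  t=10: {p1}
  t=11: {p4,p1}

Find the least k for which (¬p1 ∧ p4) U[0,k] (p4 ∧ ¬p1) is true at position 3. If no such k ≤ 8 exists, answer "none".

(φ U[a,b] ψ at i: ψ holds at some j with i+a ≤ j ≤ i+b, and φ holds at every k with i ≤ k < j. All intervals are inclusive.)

Need earliest j ≥ 3 with (p4 ∧ ¬p1), and (¬p1 ∧ p4) at every k in [3,j-1].
  j=3: rhs fails.
  j=4: rhs fails.
  j=5: rhs fails.
  j=6: rhs fails.
  j=7: rhs holds but lhs fails at k=3.
  j=8: rhs fails.
  j=9: rhs fails.
  j=10: rhs fails.
  j=11: rhs fails.
No witness within the range → none.

none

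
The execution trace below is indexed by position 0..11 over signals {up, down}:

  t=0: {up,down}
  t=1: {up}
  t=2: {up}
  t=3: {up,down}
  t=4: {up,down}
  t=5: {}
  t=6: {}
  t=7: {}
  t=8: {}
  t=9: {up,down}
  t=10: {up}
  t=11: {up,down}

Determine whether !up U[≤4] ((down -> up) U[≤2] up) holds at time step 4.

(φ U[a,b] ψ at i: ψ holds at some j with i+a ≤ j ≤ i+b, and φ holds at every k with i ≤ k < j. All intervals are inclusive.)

Need some j in [4,8] with ((down -> up) U[≤2] up), and !up at every k in [4,j-1].
  j=4: ((down -> up) U[≤2] up) holds; no prefix to check → satisfied.

Holds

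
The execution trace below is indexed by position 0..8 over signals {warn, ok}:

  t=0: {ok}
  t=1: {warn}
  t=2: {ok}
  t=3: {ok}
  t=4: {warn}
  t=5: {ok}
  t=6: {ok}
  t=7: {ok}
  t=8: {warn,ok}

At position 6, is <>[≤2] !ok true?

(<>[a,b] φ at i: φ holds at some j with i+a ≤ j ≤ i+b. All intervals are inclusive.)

Does not hold

Check !ok at each j in [6,8]:
  j=6: false
  j=7: false
  j=8: false
No position in the window satisfies it → formula fails.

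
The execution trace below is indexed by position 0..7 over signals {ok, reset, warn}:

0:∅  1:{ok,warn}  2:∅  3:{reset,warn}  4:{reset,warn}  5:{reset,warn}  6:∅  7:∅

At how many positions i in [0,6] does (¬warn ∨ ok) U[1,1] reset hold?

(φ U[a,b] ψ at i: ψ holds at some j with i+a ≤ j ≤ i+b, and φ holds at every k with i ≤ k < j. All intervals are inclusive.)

Evaluate at each i in [0,6]:
  i=0: ✗ (no rhs in [1,1])
  i=1: ✗ (no rhs in [2,2])
  i=2: ✓ (rhs at j=3; lhs holds on [2,2])
  i=3: ✗ (lhs fails at k=3 before rhs at j=4)
  i=4: ✗ (lhs fails at k=4 before rhs at j=5)
  i=5: ✗ (no rhs in [6,6])
  i=6: ✗ (no rhs in [7,7])
Positions where it holds: {2} → 1.

1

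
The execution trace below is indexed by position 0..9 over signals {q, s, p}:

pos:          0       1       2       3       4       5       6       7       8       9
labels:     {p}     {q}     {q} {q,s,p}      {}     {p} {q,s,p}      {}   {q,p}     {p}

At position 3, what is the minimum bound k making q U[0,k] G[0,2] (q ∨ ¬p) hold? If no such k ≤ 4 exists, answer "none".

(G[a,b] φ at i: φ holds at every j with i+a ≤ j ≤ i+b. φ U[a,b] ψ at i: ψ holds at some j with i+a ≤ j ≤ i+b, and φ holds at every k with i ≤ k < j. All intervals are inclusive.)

Need earliest j ≥ 3 with G[0,2] (q ∨ ¬p), and q at every k in [3,j-1].
  j=3: rhs fails.
  j=4: rhs fails.
  j=5: rhs fails.
  j=6: rhs holds but lhs fails at k=4.
  j=7: rhs fails.
No witness within the range → none.

none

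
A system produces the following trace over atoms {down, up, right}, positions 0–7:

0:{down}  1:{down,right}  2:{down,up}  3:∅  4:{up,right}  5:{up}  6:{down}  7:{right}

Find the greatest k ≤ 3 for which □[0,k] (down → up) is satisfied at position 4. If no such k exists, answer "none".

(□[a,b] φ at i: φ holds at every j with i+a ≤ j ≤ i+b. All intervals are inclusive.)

1

(down → up) must hold from j=4 onward; find where it first fails.
  j=4: holds
  j=5: holds
  j=6: fails
Holds on [4,5], so largest k = 1.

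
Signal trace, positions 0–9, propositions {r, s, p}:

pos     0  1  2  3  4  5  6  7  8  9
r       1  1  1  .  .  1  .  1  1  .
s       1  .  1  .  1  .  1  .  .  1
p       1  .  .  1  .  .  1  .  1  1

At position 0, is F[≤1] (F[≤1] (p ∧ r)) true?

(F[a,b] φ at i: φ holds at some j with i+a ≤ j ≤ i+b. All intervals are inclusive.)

Yes

Check F[≤1] (p ∧ r) at each j in [0,1]:
  j=0: holds (witness at 0)
  j=1: fails (none in [1,2])
Found at j=0 → formula holds.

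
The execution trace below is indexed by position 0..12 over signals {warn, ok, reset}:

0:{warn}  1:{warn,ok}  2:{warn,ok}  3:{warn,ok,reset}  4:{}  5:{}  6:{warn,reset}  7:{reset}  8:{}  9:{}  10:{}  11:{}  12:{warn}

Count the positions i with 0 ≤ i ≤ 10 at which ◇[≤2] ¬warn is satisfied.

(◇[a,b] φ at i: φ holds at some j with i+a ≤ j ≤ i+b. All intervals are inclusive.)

Evaluate at each i in [0,10]:
  i=0: ✗ (none in [0,2])
  i=1: ✗ (none in [1,3])
  i=2: ✓ (witness j=4)
  i=3: ✓ (witness j=4)
  i=4: ✓ (witness j=4)
  i=5: ✓ (witness j=5)
  i=6: ✓ (witness j=7)
  i=7: ✓ (witness j=7)
  i=8: ✓ (witness j=8)
  i=9: ✓ (witness j=9)
  i=10: ✓ (witness j=10)
Positions where it holds: {2, 3, 4, 5, 6, 7, 8, 9, 10} → 9.

9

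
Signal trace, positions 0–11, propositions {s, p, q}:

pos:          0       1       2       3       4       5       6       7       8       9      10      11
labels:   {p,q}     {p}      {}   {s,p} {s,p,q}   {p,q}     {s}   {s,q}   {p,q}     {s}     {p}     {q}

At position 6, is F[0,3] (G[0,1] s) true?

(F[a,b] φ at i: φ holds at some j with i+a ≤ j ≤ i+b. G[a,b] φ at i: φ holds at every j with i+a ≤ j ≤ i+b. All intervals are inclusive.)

Check G[0,1] s at each j in [6,9]:
  j=6: holds on [6,7]
  j=7: fails at 8
  j=8: fails at 8
  j=9: fails at 10
Found at j=6 → formula holds.

Holds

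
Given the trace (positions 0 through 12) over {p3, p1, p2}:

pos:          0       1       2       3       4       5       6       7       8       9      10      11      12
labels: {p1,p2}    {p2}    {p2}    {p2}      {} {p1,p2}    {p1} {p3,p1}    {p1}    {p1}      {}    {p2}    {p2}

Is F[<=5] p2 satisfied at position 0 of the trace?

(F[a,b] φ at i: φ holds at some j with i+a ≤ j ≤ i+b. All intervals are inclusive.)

Yes

Check p2 at each j in [0,5]:
  j=0: true
  j=1: true
  j=2: true
  j=3: true
  j=4: false
  j=5: true
Found at j=0 → formula holds.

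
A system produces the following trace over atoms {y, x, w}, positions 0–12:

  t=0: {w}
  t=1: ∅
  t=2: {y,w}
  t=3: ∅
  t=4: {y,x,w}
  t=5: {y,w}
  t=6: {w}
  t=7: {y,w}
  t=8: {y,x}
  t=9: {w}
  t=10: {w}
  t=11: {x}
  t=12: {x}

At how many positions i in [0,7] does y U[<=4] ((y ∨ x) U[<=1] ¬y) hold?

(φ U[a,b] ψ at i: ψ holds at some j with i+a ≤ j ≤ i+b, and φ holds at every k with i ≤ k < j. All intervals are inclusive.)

8

Evaluate at each i in [0,7]:
  i=0: ✓ (rhs at j=0)
  i=1: ✓ (rhs at j=1)
  i=2: ✓ (rhs at j=2)
  i=3: ✓ (rhs at j=3)
  i=4: ✓ (rhs at j=5; lhs holds on [4,4])
  i=5: ✓ (rhs at j=5)
  i=6: ✓ (rhs at j=6)
  i=7: ✓ (rhs at j=8; lhs holds on [7,7])
Positions where it holds: {0, 1, 2, 3, 4, 5, 6, 7} → 8.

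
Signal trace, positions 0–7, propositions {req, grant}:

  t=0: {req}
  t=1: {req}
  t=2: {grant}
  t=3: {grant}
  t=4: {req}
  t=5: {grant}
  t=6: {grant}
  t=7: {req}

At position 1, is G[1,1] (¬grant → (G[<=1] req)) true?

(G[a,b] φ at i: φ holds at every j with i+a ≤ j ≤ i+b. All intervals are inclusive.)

Check (¬grant → (G[<=1] req)) at every j in [2,2]:
  j=2: antecedent false → ✓
All positions satisfy it → formula holds.

Yes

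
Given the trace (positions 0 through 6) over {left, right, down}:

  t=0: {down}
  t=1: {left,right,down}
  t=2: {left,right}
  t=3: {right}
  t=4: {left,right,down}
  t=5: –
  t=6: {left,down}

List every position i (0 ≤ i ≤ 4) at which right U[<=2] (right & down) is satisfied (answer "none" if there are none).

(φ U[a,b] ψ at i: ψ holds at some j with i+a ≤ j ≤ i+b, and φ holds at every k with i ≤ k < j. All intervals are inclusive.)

Evaluate at each i in [0,4]:
  i=0: ✗ (lhs fails at k=0 before rhs at j=1)
  i=1: ✓ (rhs at j=1)
  i=2: ✓ (rhs at j=4; lhs holds on [2,3])
  i=3: ✓ (rhs at j=4; lhs holds on [3,3])
  i=4: ✓ (rhs at j=4)

1, 2, 3, 4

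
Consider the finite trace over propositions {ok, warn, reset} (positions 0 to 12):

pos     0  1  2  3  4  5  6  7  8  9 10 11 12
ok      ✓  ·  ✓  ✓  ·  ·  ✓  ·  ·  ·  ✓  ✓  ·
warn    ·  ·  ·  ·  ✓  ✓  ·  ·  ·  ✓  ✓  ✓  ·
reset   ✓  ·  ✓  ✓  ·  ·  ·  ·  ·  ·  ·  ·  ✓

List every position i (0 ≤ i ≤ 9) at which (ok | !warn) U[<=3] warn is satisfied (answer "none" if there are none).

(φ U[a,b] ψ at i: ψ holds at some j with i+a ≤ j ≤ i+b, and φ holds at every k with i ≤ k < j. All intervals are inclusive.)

1, 2, 3, 4, 5, 6, 7, 8, 9

Evaluate at each i in [0,9]:
  i=0: ✗ (no rhs in [0,3])
  i=1: ✓ (rhs at j=4; lhs holds on [1,3])
  i=2: ✓ (rhs at j=4; lhs holds on [2,3])
  i=3: ✓ (rhs at j=4; lhs holds on [3,3])
  i=4: ✓ (rhs at j=4)
  i=5: ✓ (rhs at j=5)
  i=6: ✓ (rhs at j=9; lhs holds on [6,8])
  i=7: ✓ (rhs at j=9; lhs holds on [7,8])
  i=8: ✓ (rhs at j=9; lhs holds on [8,8])
  i=9: ✓ (rhs at j=9)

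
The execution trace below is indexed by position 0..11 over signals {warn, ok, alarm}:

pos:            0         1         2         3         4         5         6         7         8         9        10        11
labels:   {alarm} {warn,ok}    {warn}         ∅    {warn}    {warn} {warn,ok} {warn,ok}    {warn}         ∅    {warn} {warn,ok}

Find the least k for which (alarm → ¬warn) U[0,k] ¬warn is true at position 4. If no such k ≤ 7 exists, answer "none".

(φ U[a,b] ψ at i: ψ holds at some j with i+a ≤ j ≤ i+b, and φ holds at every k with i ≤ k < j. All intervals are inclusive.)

Need earliest j ≥ 4 with ¬warn, and (alarm → ¬warn) at every k in [4,j-1].
  j=4: rhs fails.
  j=5: rhs fails.
  j=6: rhs fails.
  j=7: rhs fails.
  j=8: rhs fails.
  j=9: rhs holds; lhs holds on [4,8]. k = 5.

5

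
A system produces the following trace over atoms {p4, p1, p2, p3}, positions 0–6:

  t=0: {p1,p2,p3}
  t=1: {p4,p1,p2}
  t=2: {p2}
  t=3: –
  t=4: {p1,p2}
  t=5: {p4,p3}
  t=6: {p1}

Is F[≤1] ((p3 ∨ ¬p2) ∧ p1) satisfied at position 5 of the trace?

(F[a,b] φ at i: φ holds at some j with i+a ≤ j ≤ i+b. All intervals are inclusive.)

Check ((p3 ∨ ¬p2) ∧ p1) at each j in [5,6]:
  j=5: false
  j=6: true
Found at j=6 → formula holds.

Yes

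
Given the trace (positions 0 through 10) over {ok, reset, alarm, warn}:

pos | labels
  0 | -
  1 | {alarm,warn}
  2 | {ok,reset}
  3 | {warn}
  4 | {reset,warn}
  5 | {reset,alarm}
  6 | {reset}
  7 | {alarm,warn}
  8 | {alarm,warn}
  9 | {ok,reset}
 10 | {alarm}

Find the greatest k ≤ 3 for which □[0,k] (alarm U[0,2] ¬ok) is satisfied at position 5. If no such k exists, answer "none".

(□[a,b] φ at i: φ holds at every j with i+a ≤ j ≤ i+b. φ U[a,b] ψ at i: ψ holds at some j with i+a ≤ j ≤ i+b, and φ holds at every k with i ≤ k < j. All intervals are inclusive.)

3

(alarm U[0,2] ¬ok) must hold from j=5 onward; find where it first fails.
  j=5: holds
  j=6: holds
  j=7: holds
  j=8: holds
Holds through j=8; largest k = 3.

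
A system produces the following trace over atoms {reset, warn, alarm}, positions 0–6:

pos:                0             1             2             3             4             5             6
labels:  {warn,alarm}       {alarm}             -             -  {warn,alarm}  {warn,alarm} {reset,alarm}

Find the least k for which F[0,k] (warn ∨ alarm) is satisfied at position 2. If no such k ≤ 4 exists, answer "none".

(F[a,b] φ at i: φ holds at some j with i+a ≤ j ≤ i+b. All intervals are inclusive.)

2

Scan j = 2,3,… for (warn ∨ alarm):
  j=2: fails
  j=3: fails
  j=4: holds
First hit at j=4, so smallest k = 4-2 = 2.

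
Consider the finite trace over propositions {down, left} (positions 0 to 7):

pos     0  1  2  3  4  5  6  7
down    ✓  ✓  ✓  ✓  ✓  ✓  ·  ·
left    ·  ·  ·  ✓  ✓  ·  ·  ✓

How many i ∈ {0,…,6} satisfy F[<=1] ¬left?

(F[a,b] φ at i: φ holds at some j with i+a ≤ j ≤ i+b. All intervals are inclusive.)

6

Evaluate at each i in [0,6]:
  i=0: ✓ (witness j=0)
  i=1: ✓ (witness j=1)
  i=2: ✓ (witness j=2)
  i=3: ✗ (none in [3,4])
  i=4: ✓ (witness j=5)
  i=5: ✓ (witness j=5)
  i=6: ✓ (witness j=6)
Positions where it holds: {0, 1, 2, 4, 5, 6} → 6.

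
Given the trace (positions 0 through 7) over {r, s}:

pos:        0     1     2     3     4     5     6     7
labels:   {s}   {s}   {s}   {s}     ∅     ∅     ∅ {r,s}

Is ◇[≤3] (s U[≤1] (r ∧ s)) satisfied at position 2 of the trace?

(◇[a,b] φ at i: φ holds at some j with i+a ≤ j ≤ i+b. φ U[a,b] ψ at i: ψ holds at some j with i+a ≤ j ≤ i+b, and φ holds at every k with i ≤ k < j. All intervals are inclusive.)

Does not hold

Check (s U[≤1] (r ∧ s)) at each j in [2,5]:
  j=2: fails
  j=3: fails
  j=4: fails
  j=5: fails
No position in the window satisfies it → formula fails.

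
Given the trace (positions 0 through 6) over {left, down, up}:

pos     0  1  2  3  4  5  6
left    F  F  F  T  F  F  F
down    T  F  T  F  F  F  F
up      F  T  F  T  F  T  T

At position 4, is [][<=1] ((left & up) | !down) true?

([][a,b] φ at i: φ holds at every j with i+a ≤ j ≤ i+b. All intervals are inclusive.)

Holds

Check ((left & up) | !down) at every j in [4,5]:
  j=4: true
  j=5: true
All positions satisfy it → formula holds.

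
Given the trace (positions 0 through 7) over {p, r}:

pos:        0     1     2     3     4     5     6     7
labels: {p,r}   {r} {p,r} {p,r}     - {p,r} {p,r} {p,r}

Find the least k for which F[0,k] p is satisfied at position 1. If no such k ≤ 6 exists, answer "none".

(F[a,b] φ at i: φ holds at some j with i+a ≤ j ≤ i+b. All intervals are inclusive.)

Scan j = 1,2,… for p:
  j=1: fails
  j=2: holds
First hit at j=2, so smallest k = 2-1 = 1.

1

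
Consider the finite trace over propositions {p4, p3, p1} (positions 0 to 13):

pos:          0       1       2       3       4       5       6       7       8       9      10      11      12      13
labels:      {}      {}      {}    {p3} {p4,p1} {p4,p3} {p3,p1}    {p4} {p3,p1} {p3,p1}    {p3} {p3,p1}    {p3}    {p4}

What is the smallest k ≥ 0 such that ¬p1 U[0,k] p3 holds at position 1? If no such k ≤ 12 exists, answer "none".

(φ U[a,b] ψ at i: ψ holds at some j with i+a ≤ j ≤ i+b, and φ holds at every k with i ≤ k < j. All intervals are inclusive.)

2

Need earliest j ≥ 1 with p3, and ¬p1 at every k in [1,j-1].
  j=1: rhs fails.
  j=2: rhs fails.
  j=3: rhs holds; lhs holds on [1,2]. k = 2.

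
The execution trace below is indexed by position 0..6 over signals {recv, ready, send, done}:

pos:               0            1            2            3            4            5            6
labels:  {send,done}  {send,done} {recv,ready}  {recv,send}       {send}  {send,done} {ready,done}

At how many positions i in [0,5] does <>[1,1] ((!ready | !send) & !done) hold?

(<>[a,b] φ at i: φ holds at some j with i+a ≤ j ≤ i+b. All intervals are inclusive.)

Evaluate at each i in [0,5]:
  i=0: ✗ (none in [1,1])
  i=1: ✓ (witness j=2)
  i=2: ✓ (witness j=3)
  i=3: ✓ (witness j=4)
  i=4: ✗ (none in [5,5])
  i=5: ✗ (none in [6,6])
Positions where it holds: {1, 2, 3} → 3.

3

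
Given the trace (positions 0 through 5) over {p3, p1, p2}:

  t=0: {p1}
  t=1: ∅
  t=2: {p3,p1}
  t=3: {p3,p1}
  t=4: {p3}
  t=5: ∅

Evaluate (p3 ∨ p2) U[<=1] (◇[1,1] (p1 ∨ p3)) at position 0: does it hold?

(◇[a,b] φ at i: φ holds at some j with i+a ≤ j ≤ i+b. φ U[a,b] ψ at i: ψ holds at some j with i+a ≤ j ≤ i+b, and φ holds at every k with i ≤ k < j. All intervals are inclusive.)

False

Need some j in [0,1] with ◇[1,1] (p1 ∨ p3), and (p3 ∨ p2) at every k in [0,j-1].
  j=0: ◇[1,1] (p1 ∨ p3) — fails (none in [1,1]).
  j=1: ◇[1,1] (p1 ∨ p3) holds, but (p3 ∨ p2) fails at k=0 → not this j.
No j in the window works → until fails.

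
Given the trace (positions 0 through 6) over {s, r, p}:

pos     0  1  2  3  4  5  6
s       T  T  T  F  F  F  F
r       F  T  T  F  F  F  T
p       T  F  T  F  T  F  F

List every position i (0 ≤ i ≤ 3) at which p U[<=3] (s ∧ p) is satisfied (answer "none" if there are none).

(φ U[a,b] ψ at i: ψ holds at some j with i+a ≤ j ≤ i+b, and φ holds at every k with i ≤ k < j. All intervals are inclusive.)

Evaluate at each i in [0,3]:
  i=0: ✓ (rhs at j=0)
  i=1: ✗ (lhs fails at k=1 before rhs at j=2)
  i=2: ✓ (rhs at j=2)
  i=3: ✗ (no rhs in [3,6])

0, 2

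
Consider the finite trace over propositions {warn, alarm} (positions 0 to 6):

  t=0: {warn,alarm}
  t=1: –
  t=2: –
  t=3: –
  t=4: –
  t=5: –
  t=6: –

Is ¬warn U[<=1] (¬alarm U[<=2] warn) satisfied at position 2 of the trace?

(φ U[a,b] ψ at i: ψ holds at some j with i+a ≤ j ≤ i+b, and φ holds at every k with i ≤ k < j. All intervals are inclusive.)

No

Need some j in [2,3] with (¬alarm U[<=2] warn), and ¬warn at every k in [2,j-1].
  j=2: (¬alarm U[<=2] warn) — fails.
  j=3: (¬alarm U[<=2] warn) — fails.
No j in the window works → until fails.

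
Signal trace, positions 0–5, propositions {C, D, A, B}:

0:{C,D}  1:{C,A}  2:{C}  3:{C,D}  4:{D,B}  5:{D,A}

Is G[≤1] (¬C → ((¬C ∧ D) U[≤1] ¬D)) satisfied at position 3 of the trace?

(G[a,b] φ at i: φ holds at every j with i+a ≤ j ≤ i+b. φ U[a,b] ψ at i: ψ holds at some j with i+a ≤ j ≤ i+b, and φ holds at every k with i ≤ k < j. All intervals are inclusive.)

Does not hold

Check (¬C → ((¬C ∧ D) U[≤1] ¬D)) at every j in [3,4]:
  j=3: antecedent false → ✓
  j=4: antecedent true; consequent fails → ✗
Fails at j=4 → formula fails.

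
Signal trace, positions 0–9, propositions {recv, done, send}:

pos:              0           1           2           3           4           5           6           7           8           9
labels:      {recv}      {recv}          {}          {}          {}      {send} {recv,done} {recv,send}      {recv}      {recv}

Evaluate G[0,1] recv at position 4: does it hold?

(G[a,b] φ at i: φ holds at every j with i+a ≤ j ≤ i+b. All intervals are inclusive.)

Check recv at every j in [4,5]:
  j=4: false
  j=5: false
Fails at j=4 → formula fails.

False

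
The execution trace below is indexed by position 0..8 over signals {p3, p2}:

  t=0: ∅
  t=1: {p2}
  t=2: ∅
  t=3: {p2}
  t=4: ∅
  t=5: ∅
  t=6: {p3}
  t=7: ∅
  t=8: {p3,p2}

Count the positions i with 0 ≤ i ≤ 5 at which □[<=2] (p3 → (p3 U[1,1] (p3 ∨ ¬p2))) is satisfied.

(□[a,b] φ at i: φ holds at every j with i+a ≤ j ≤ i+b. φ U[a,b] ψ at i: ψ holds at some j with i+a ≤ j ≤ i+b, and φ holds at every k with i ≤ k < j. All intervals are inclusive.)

6

Evaluate at each i in [0,5]:
  i=0: ✓ (all of [0,2])
  i=1: ✓ (all of [1,3])
  i=2: ✓ (all of [2,4])
  i=3: ✓ (all of [3,5])
  i=4: ✓ (all of [4,6])
  i=5: ✓ (all of [5,7])
Positions where it holds: {0, 1, 2, 3, 4, 5} → 6.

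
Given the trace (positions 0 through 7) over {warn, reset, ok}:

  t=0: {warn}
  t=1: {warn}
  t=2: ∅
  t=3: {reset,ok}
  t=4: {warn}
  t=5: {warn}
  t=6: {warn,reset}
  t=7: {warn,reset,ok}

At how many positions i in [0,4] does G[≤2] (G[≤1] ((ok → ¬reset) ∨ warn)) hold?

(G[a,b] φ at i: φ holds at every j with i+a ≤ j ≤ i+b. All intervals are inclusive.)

Evaluate at each i in [0,4]:
  i=0: ✗ (fails at j=2)
  i=1: ✗ (fails at j=2)
  i=2: ✗ (fails at j=2)
  i=3: ✗ (fails at j=3)
  i=4: ✓ (all of [4,6])
Positions where it holds: {4} → 1.

1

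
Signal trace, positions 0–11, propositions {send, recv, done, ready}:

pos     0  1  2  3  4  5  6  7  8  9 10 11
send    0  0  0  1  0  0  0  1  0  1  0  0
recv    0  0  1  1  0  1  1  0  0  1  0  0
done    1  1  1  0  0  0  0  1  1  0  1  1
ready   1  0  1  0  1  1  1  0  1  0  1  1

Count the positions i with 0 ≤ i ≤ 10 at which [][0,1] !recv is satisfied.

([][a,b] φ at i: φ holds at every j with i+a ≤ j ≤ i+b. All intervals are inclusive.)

Evaluate at each i in [0,10]:
  i=0: ✓ (all of [0,1])
  i=1: ✗ (fails at j=2)
  i=2: ✗ (fails at j=2)
  i=3: ✗ (fails at j=3)
  i=4: ✗ (fails at j=5)
  i=5: ✗ (fails at j=5)
  i=6: ✗ (fails at j=6)
  i=7: ✓ (all of [7,8])
  i=8: ✗ (fails at j=9)
  i=9: ✗ (fails at j=9)
  i=10: ✓ (all of [10,11])
Positions where it holds: {0, 7, 10} → 3.

3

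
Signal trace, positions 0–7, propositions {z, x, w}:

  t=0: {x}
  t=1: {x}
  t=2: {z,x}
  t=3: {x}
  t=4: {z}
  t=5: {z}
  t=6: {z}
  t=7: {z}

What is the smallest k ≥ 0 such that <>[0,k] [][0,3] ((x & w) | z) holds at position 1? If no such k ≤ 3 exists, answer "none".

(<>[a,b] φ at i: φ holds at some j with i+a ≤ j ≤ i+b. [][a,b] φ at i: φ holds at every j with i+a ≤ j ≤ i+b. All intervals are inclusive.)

Scan j = 1,2,… for [][0,3] ((x & w) | z):
  j=1: fails
  j=2: fails
  j=3: fails
  j=4: holds
First hit at j=4, so smallest k = 4-1 = 3.

3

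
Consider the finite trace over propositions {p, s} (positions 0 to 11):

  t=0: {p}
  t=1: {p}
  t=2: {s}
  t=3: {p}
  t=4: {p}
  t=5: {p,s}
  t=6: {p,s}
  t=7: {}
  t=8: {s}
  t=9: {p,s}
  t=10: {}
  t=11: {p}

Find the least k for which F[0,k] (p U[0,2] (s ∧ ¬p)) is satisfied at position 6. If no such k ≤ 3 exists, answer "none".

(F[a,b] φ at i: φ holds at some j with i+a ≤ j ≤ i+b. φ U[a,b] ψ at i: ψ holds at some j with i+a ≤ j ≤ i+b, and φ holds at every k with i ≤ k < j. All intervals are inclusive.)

2

Scan j = 6,7,… for (p U[0,2] (s ∧ ¬p)):
  j=6: fails
  j=7: fails
  j=8: holds
First hit at j=8, so smallest k = 8-6 = 2.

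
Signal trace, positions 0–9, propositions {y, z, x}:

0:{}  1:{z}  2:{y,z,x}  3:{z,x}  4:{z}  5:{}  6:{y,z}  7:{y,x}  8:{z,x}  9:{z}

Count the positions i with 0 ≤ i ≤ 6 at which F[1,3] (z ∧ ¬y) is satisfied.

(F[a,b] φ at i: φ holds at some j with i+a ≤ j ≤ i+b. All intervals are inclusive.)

6

Evaluate at each i in [0,6]:
  i=0: ✓ (witness j=1)
  i=1: ✓ (witness j=3)
  i=2: ✓ (witness j=3)
  i=3: ✓ (witness j=4)
  i=4: ✗ (none in [5,7])
  i=5: ✓ (witness j=8)
  i=6: ✓ (witness j=8)
Positions where it holds: {0, 1, 2, 3, 5, 6} → 6.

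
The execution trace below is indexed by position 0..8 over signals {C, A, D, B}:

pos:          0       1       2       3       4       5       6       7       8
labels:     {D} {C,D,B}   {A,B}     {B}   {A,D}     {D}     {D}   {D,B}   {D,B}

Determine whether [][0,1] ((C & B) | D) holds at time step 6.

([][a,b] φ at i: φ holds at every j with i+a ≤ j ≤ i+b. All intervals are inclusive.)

Yes

Check ((C & B) | D) at every j in [6,7]:
  j=6: true
  j=7: true
All positions satisfy it → formula holds.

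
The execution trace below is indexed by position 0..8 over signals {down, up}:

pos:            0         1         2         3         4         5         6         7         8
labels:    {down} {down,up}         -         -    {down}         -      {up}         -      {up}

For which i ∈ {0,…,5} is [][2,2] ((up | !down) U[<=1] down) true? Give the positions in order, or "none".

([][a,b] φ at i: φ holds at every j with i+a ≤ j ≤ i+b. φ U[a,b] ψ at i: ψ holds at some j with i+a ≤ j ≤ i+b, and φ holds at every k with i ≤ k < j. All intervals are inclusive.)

Evaluate at each i in [0,5]:
  i=0: ✗ (fails at j=2)
  i=1: ✓ (all of [3,3])
  i=2: ✓ (all of [4,4])
  i=3: ✗ (fails at j=5)
  i=4: ✗ (fails at j=6)
  i=5: ✗ (fails at j=7)

1, 2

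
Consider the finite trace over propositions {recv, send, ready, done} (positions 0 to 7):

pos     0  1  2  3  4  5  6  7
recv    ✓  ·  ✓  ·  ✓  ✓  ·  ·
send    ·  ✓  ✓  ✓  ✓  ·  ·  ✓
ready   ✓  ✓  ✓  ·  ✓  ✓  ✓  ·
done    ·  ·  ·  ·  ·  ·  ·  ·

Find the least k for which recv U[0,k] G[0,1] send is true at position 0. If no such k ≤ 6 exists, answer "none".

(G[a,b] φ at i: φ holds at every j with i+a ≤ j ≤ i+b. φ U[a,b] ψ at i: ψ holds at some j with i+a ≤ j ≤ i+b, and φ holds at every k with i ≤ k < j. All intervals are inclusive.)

Need earliest j ≥ 0 with G[0,1] send, and recv at every k in [0,j-1].
  j=0: rhs fails.
  j=1: rhs holds; lhs holds on [0,0]. k = 1.

1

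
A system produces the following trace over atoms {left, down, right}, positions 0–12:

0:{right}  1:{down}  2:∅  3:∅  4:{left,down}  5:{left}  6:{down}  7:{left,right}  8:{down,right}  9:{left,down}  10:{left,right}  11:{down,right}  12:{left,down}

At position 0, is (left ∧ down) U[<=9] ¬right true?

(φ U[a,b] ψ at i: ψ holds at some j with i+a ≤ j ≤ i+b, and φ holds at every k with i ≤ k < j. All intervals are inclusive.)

Need some j in [0,9] with ¬right, and (left ∧ down) at every k in [0,j-1].
  j=0: ¬right false.
  j=1: ¬right holds, but (left ∧ down) fails at k=0 → not this j.
  j=2: ¬right holds, but (left ∧ down) fails at k=0 → not this j.
  j=3: ¬right holds, but (left ∧ down) fails at k=0 → not this j.
  j=4: ¬right holds, but (left ∧ down) fails at k=0 → not this j.
  j=5: ¬right holds, but (left ∧ down) fails at k=0 → not this j.
  j=6: ¬right holds, but (left ∧ down) fails at k=0 → not this j.
  j=7: ¬right false.
  j=8: ¬right false.
  j=9: ¬right holds, but (left ∧ down) fails at k=0 → not this j.
No j in the window works → until fails.

No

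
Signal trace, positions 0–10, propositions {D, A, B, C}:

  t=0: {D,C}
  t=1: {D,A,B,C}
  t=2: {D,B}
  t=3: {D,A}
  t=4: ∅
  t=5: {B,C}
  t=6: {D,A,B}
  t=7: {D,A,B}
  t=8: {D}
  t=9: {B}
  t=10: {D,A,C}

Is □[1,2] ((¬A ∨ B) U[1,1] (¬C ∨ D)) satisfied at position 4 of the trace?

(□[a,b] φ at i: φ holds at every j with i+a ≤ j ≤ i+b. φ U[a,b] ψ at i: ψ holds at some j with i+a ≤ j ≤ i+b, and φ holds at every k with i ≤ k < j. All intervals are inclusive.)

Holds

Check ((¬A ∨ B) U[1,1] (¬C ∨ D)) at every j in [5,6]:
  j=5: holds
  j=6: holds
All positions satisfy it → formula holds.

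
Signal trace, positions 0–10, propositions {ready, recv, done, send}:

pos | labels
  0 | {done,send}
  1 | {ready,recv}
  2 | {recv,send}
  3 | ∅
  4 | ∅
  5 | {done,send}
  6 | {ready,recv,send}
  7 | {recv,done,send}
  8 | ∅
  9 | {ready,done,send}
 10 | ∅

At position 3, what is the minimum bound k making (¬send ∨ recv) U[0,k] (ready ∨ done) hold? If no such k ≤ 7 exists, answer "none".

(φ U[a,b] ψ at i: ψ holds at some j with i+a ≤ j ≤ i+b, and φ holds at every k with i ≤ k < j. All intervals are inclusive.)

2

Need earliest j ≥ 3 with (ready ∨ done), and (¬send ∨ recv) at every k in [3,j-1].
  j=3: rhs fails.
  j=4: rhs fails.
  j=5: rhs holds; lhs holds on [3,4]. k = 2.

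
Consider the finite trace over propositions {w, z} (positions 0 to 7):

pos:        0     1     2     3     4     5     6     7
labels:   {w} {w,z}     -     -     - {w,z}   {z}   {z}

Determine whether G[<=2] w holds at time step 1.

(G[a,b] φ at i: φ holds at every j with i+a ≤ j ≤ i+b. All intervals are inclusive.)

False

Check w at every j in [1,3]:
  j=1: true
  j=2: false
  j=3: false
Fails at j=2 → formula fails.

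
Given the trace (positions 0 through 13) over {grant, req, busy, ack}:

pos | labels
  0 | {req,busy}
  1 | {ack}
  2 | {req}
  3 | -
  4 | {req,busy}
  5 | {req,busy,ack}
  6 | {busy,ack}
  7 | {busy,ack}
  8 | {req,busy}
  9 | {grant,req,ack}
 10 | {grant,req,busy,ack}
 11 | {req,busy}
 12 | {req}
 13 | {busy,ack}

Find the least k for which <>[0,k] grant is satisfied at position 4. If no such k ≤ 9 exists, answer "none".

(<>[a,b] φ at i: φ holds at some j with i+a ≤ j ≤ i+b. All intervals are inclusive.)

5

Scan j = 4,5,… for grant:
  j=4: fails
  j=5: fails
  j=6: fails
  j=7: fails
  j=8: fails
  j=9: holds
First hit at j=9, so smallest k = 9-4 = 5.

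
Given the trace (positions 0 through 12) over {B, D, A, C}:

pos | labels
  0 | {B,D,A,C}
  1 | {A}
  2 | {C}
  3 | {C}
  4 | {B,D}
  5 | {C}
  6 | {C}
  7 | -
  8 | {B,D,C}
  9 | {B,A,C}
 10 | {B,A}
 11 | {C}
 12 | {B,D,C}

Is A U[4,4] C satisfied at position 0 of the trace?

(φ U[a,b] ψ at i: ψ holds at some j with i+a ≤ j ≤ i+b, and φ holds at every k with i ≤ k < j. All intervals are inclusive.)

False

Need some j in [4,4] with C, and A at every k in [0,j-1].
  j=4: C false.
No j in the window works → until fails.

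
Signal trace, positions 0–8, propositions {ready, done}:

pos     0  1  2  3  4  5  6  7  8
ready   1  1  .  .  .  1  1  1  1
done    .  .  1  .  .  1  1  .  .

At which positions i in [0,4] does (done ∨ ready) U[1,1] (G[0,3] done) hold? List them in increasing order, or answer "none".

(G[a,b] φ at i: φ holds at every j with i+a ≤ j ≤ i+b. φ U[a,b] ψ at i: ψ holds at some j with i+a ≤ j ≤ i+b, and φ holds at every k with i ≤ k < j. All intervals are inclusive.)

none

Evaluate at each i in [0,4]:
  i=0: ✗ (no rhs in [1,1])
  i=1: ✗ (no rhs in [2,2])
  i=2: ✗ (no rhs in [3,3])
  i=3: ✗ (no rhs in [4,4])
  i=4: ✗ (no rhs in [5,5])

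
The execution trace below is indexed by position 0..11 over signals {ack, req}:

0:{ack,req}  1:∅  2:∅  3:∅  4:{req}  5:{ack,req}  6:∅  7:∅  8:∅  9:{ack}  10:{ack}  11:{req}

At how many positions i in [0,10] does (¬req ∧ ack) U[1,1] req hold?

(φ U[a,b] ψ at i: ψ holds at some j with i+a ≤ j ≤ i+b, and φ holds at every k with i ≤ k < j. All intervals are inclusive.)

1

Evaluate at each i in [0,10]:
  i=0: ✗ (no rhs in [1,1])
  i=1: ✗ (no rhs in [2,2])
  i=2: ✗ (no rhs in [3,3])
  i=3: ✗ (lhs fails at k=3 before rhs at j=4)
  i=4: ✗ (lhs fails at k=4 before rhs at j=5)
  i=5: ✗ (no rhs in [6,6])
  i=6: ✗ (no rhs in [7,7])
  i=7: ✗ (no rhs in [8,8])
  i=8: ✗ (no rhs in [9,9])
  i=9: ✗ (no rhs in [10,10])
  i=10: ✓ (rhs at j=11; lhs holds on [10,10])
Positions where it holds: {10} → 1.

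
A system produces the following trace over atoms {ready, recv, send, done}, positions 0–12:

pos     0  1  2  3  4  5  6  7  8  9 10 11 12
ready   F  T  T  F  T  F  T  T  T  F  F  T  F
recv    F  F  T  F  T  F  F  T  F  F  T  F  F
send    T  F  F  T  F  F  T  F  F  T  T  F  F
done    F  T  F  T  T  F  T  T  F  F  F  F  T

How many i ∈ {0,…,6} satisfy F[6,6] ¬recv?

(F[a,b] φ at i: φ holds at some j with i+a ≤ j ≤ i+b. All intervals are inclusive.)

5

Evaluate at each i in [0,6]:
  i=0: ✓ (witness j=6)
  i=1: ✗ (none in [7,7])
  i=2: ✓ (witness j=8)
  i=3: ✓ (witness j=9)
  i=4: ✗ (none in [10,10])
  i=5: ✓ (witness j=11)
  i=6: ✓ (witness j=12)
Positions where it holds: {0, 2, 3, 5, 6} → 5.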